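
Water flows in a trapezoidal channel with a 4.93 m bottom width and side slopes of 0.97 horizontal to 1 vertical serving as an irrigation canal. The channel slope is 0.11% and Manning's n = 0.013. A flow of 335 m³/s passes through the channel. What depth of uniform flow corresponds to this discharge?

y_n = 5.95 m

Manning's equation rearranged: A R^(2/3) = nQ / (1·√S) = 0.013 × 335 / (√0.0011) = 131.3.
Try y = 4.75 m: A R^(2/3) = 83.31 — too small.
Try y = 7.27 m: A R^(2/3) = 199.2 — too large.
Try y = 5.95 m: A R^(2/3) = 131.3 — ≈ 131.3.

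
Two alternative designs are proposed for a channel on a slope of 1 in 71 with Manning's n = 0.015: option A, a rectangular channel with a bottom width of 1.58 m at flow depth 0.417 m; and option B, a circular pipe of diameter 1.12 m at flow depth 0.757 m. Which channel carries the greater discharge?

Channel A: Flow area A = b·y = 1.58 × 0.417 = 0.6589 m². Wetted perimeter P = b + 2y = 1.58 + 2×0.417 = 2.414 m. Hydraulic radius R = A/P = 0.6589/2.414 = 0.2729 m. Q_A = (1/0.015)·0.6589·0.2729^(2/3)·√0.01408 = 2.193 m³/s.
Channel B: For a circular section of diameter D = 1.12 m at depth y = 0.757 m, the central angle is θ = 2 arccos(1 − 2y/D) = 3.861 rad. Then A = (D²/8)(θ − sin θ) = 0.7086 m² and P = Dθ/2 = 2.162 m. Hydraulic radius R = A/P = 0.7086/2.162 = 0.3278 m. Q_B = (1/0.015)·0.7086·0.3278^(2/3)·√0.01408 = 2.665 m³/s.
Q_A = 2.193 m³/s vs Q_B = 2.665 m³/s, so channel B carries more.

channel B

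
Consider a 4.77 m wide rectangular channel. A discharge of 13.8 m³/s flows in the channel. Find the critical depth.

y_c = 0.948 m

For a rectangular channel, critical depth y_c = (q²/g)^(1/3) where q = Q/b = 13.8/4.77 = 2.893 m²/s.
So y_c = (2.893²/9.81)^(1/3) = 0.948 m.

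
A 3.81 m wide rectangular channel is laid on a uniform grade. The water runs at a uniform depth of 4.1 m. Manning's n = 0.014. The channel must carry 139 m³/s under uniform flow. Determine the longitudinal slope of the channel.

S = 0.0109

Flow area A = b·y = 3.81 × 4.1 = 15.62 m². Wetted perimeter P = b + 2y = 3.81 + 2×4.1 = 12.01 m.
Hydraulic radius R = A/P = 15.62/12.01 = 1.301 m.
From Manning's equation, S = [nQ / (1 A R^(2/3))]² = [0.014 × 139 / (1 × 15.62 × 1.301^(2/3))]² = 0.0109.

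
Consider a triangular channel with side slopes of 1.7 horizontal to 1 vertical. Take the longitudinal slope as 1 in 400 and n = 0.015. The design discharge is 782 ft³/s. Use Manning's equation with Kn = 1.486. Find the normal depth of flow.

Manning's equation rearranged: A R^(2/3) = nQ / (1.486·√S) = 0.015 × 782 / (1.486 × √0.0025) = 157.9.
Trying y = 7.47 ft: A R^(2/3) = 206.8 — over.
Trying y = 6.75 ft: A R^(2/3) = 157.8 — ≈ 157.9.

y_n = 6.75 ft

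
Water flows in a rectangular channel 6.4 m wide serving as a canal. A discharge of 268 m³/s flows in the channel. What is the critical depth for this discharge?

For a rectangular channel, critical depth y_c = (q²/g)^(1/3) where q = Q/b = 268/6.4 = 41.88 m²/s.
So y_c = (41.88²/9.81)^(1/3) = 5.63 m.

y_c = 5.63 m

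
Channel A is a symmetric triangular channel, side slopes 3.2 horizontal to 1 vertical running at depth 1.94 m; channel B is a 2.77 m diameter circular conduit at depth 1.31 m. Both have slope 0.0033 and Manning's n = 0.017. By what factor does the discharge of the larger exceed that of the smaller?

Channel A: For a triangular section with side slope z = 3.2: A = zy² = 3.2×1.94² = 12.04 m²; P = 2y√(1+z²) = 2×1.94×3.353 = 13.01 m. Hydraulic radius R = A/P = 12.04/13.01 = 0.9258 m. Q_A = (1/0.017)·12.04·0.9258^(2/3)·√0.0033 = 38.66 m³/s.
Channel B: For a circular section of diameter D = 2.77 m at depth y = 1.31 m, the central angle is θ = 2 arccos(1 − 2y/D) = 3.033 rad. Then A = (D²/8)(θ − sin θ) = 2.805 m² and P = Dθ/2 = 4.201 m. Hydraulic radius R = A/P = 2.805/4.201 = 0.6678 m. Q_B = (1/0.017)·2.805·0.6678^(2/3)·√0.0033 = 7.243 m³/s.
The larger discharge is 38.66 m³/s and the smaller is 7.243 m³/s; the ratio is 5.34.

5.34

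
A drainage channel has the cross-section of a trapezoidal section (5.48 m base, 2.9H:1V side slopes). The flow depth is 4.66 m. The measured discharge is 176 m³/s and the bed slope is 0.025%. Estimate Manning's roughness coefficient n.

With bottom width b = 5.48 m and side slope z = 2.9: A = (b + zy)y = (5.48 + 2.9×4.66)×4.66 = 88.51 m²; P = b + 2y√(1+z²) = 5.48 + 2×4.66×3.068 = 34.07 m.
Hydraulic radius R = A/P = 88.51/34.07 = 2.598 m.
Rearranging Manning's equation: n = (1/Q) A R^(2/3) S^(1/2) = (1/176) × 88.51 × 2.598^(2/3) × √0.00025 = 0.015.

n = 0.015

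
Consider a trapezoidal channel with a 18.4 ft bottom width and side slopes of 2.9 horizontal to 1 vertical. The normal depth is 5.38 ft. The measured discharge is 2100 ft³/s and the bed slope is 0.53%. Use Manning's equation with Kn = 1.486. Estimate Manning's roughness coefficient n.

n = 0.022

With bottom width b = 18.4 ft and side slope z = 2.9: A = (b + zy)y = (18.4 + 2.9×5.38)×5.38 = 182.9 ft²; P = b + 2y√(1+z²) = 18.4 + 2×5.38×3.068 = 51.41 ft.
Hydraulic radius R = A/P = 182.9/51.41 = 3.558 ft.
Rearranging Manning's equation: n = (1.486/Q) A R^(2/3) S^(1/2) = (1.486/2100) × 182.9 × 3.558^(2/3) × √0.0053 = 0.022.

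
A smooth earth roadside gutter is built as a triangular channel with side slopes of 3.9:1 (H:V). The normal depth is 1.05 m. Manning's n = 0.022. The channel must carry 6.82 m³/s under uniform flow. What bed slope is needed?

S = 0.003

For a triangular section with side slope z = 3.9: A = zy² = 3.9×1.05² = 4.3 m²; P = 2y√(1+z²) = 2×1.05×4.026 = 8.455 m.
Hydraulic radius R = A/P = 4.3/8.455 = 0.5085 m.
From Manning's equation, S = [nQ / (1 A R^(2/3))]² = [0.022 × 6.82 / (1 × 4.3 × 0.5085^(2/3))]² = 0.003.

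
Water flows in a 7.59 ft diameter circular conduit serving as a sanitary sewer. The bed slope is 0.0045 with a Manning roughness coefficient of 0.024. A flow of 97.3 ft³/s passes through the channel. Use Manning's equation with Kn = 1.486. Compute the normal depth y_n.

y_n = 3.04 ft

Manning's equation rearranged: A R^(2/3) = nQ / (1.486·√S) = 0.024 × 97.3 / (1.486 × √0.0045) = 23.43.
Trying y = 2.63 ft: A R^(2/3) = 17.89 — short.
Trying y = 3.74 ft: A R^(2/3) = 33.82 — over.
Trying y = 3.04 ft: A R^(2/3) = 23.43 — close enough.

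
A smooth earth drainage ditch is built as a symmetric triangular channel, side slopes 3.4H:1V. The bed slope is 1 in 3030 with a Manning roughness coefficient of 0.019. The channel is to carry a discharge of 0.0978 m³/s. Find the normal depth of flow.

y_n = 0.323 m

Manning's equation rearranged: A R^(2/3) = nQ / (1·√S) = 0.019 × 0.0978 / (√0.00033) = 0.1023.
Try y = 0.244 m: A R^(2/3) = 0.04843 — low.
Try y = 0.38 m: A R^(2/3) = 0.1578 — high.
Try y = 0.323 m: A R^(2/3) = 0.1023 — matches.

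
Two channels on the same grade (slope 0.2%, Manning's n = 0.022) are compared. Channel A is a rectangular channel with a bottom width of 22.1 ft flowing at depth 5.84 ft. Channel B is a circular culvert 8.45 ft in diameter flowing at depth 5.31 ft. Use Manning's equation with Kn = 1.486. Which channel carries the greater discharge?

Channel A: Flow area A = b·y = 22.1 × 5.84 = 129.1 ft². Wetted perimeter P = b + 2y = 22.1 + 2×5.84 = 33.78 ft. Hydraulic radius R = A/P = 129.1/33.78 = 3.821 ft. Q_A = (1.486/0.022)·129.1·3.821^(2/3)·√0.002 = 952.8 ft³/s.
Channel B: For a circular section of diameter D = 8.45 ft at depth y = 5.31 ft, the central angle is θ = 2 arccos(1 − 2y/D) = 3.661 rad. Then A = (D²/8)(θ − sin θ) = 37.11 ft² and P = Dθ/2 = 15.47 ft. Hydraulic radius R = A/P = 37.11/15.47 = 2.399 ft. Q_B = (1.486/0.022)·37.11·2.399^(2/3)·√0.002 = 200.9 ft³/s.
Q_A = 952.8 ft³/s vs Q_B = 200.9 ft³/s, so channel A carries more.

channel A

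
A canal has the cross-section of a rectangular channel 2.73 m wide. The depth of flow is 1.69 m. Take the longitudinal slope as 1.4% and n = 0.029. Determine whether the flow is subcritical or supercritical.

subcritical

Flow area A = b·y = 2.73 × 1.69 = 4.614 m². Wetted perimeter P = b + 2y = 2.73 + 2×1.69 = 6.11 m.
Hydraulic radius R = A/P = 4.614/6.11 = 0.7551 m.
V = (1/n) R^(2/3) √S = (1/0.029) × 0.7551^(2/3) × √0.014 = 3.383 m/s. Hydraulic depth D_h = A/T = 4.614/2.73 = 1.69 m.
Froude number Fr = V/√(g·D_h) = 3.383/√(9.81×1.69) = 0.831, which is less than 1, so the flow is subcritical.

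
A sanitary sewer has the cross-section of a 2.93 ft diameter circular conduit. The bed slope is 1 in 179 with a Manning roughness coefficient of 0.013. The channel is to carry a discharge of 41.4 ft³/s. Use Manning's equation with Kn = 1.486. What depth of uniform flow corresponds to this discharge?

y_n = 2.14 ft

Manning's equation rearranged: A R^(2/3) = nQ / (1.486·√S) = 0.013 × 41.4 / (1.486 × √0.005587) = 4.846.
Trying y = 1.8 ft: A R^(2/3) = 3.815 — low.
Trying y = 2.72 ft: A R^(2/3) = 5.89 — high.
Trying y = 2.14 ft: A R^(2/3) = 4.841 — close enough.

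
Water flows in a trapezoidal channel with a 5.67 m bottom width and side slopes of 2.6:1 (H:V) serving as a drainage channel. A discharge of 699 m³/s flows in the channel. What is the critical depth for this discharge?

y_c = 5.83 m

At critical depth, Q² T / (g A³) = 1, i.e. A³/T = Q²/g = 699²/9.81 = 49810.
At y = 4.72 m: A³/T = 20100 — too small.
At y = 6.79 m: A³/T = 96930 — too large.
At y = 5.83 m: A³/T = 49750 — ≈ 49810.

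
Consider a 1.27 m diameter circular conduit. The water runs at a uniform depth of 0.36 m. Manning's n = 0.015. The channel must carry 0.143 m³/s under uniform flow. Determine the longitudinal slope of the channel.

S = 0.00043

For a circular section of diameter D = 1.27 m at depth y = 0.36 m, the central angle is θ = 2 arccos(1 − 2y/D) = 2.246 rad. Then A = (D²/8)(θ − sin θ) = 0.2954 m² and P = Dθ/2 = 1.426 m.
Hydraulic radius R = A/P = 0.2954/1.426 = 0.2071 m.
From Manning's equation, S = [nQ / (1 A R^(2/3))]² = [0.015 × 0.143 / (1 × 0.2954 × 0.2071^(2/3))]² = 0.00043.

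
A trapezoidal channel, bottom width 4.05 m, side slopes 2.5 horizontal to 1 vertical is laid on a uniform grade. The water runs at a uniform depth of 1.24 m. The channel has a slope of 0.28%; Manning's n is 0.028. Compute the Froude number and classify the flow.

subcritical

With bottom width b = 4.05 m and side slope z = 2.5: A = (b + zy)y = (4.05 + 2.5×1.24)×1.24 = 8.866 m²; P = b + 2y√(1+z²) = 4.05 + 2×1.24×2.693 = 10.73 m.
Hydraulic radius R = A/P = 8.866/10.73 = 0.8265 m.
V = (1/n) R^(2/3) √S = (1/0.028) × 0.8265^(2/3) × √0.0028 = 1.664 m/s. Hydraulic depth D_h = A/T = 8.866/10.25 = 0.865 m.
Froude number Fr = V/√(g·D_h) = 1.664/√(9.81×0.865) = 0.571, which is less than 1, so the flow is subcritical.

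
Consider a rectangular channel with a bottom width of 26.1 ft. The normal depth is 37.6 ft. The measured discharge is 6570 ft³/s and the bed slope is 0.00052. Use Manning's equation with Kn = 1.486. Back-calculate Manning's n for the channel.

n = 0.023

Flow area A = b·y = 26.1 × 37.6 = 981.4 ft². Wetted perimeter P = b + 2y = 26.1 + 2×37.6 = 101.3 ft.
Hydraulic radius R = A/P = 981.4/101.3 = 9.688 ft.
Rearranging Manning's equation: n = (1.486/Q) A R^(2/3) S^(1/2) = (1.486/6570) × 981.4 × 9.688^(2/3) × √0.00052 = 0.023.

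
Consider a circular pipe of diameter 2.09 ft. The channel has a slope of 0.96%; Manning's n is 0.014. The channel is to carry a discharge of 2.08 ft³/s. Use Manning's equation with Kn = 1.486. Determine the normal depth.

y_n = 0.423 ft

Manning's equation rearranged: A R^(2/3) = nQ / (1.486·√S) = 0.014 × 2.08 / (1.486 × √0.0096) = 0.2.
At y = 0.368 ft: A R^(2/3) = 0.1504 — low.
At y = 0.423 ft: A R^(2/3) = 0.1996 — close enough.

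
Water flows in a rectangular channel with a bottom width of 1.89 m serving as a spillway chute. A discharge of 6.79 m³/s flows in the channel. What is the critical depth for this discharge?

y_c = 1.1 m

For a rectangular channel, critical depth y_c = (q²/g)^(1/3) where q = Q/b = 6.79/1.89 = 3.593 m²/s.
So y_c = (3.593²/9.81)^(1/3) = 1.1 m.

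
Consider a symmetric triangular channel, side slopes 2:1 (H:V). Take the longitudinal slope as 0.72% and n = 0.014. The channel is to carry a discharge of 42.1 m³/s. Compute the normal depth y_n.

Manning's equation rearranged: A R^(2/3) = nQ / (1·√S) = 0.014 × 42.1 / (√0.0072) = 6.946.
Trying y = 2.25 m: A R^(2/3) = 10.17 — high.
Trying y = 1.95 m: A R^(2/3) = 6.942 — matches.

y_n = 1.95 m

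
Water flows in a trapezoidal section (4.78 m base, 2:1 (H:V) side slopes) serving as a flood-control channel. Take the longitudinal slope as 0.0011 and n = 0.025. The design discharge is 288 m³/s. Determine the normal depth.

y_n = 5.99 m

Manning's equation rearranged: A R^(2/3) = nQ / (1·√S) = 0.025 × 288 / (√0.0011) = 217.1.
Try y = 4.88 m: A R^(2/3) = 136.5 — short.
Try y = 6.91 m: A R^(2/3) = 302 — over.
Try y = 5.99 m: A R^(2/3) = 217.1 — matches.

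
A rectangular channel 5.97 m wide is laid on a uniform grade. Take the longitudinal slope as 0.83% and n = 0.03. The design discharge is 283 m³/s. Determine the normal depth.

Manning's equation rearranged: A R^(2/3) = nQ / (1·√S) = 0.03 × 283 / (√0.0083) = 93.19.
Try y = 10.4 m: A R^(2/3) = 108.8 — too large.
Try y = 6.95 m: A R^(2/3) = 67.78 — too small.
Try y = 9.1 m: A R^(2/3) = 93.22 — ≈ 93.19.

y_n = 9.1 m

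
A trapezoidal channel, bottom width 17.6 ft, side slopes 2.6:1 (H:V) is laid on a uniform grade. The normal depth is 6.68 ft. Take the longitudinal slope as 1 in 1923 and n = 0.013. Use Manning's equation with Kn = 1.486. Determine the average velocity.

V = 6.85 ft/s

With bottom width b = 17.6 ft and side slope z = 2.6: A = (b + zy)y = (17.6 + 2.6×6.68)×6.68 = 233.6 ft²; P = b + 2y√(1+z²) = 17.6 + 2×6.68×2.786 = 54.82 ft.
Hydraulic radius R = A/P = 233.6/54.82 = 4.261 ft.
From Manning's equation, V = (1.486/n) R^(2/3) S^(1/2) = (1.486/0.013) × 4.261^(2/3) × 0.00052^(1/2) = 6.85 ft/s.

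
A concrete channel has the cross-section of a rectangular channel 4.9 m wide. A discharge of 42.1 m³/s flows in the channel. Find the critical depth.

y_c = 1.96 m

For a rectangular channel, critical depth y_c = (q²/g)^(1/3) where q = Q/b = 42.1/4.9 = 8.592 m²/s.
So y_c = (8.592²/9.81)^(1/3) = 1.96 m.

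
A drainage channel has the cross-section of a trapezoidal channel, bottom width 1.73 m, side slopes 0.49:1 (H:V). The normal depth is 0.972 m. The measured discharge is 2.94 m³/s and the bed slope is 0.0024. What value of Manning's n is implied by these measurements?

With bottom width b = 1.73 m and side slope z = 0.49: A = (b + zy)y = (1.73 + 0.49×0.972)×0.972 = 2.145 m²; P = b + 2y√(1+z²) = 1.73 + 2×0.972×1.114 = 3.895 m.
Hydraulic radius R = A/P = 2.145/3.895 = 0.5506 m.
Rearranging Manning's equation: n = (1/Q) A R^(2/3) S^(1/2) = (1/2.94) × 2.145 × 0.5506^(2/3) × √0.0024 = 0.024.

n = 0.024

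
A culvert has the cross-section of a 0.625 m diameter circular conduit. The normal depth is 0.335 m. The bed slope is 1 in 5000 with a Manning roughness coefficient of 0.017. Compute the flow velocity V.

For a circular section of diameter D = 0.625 m at depth y = 0.335 m, the central angle is θ = 2 arccos(1 − 2y/D) = 3.286 rad. Then A = (D²/8)(θ − sin θ) = 0.1674 m² and P = Dθ/2 = 1.027 m.
Hydraulic radius R = A/P = 0.1674/1.027 = 0.1631 m.
From Manning's equation, V = (1/n) R^(2/3) S^(1/2) = (1/0.017) × 0.1631^(2/3) × 0.0002^(1/2) = 0.248 m/s.

V = 0.248 m/s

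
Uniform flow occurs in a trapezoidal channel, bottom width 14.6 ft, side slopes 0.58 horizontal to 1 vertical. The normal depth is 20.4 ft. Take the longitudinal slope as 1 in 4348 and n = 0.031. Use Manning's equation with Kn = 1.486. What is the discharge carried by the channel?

With bottom width b = 14.6 ft and side slope z = 0.58: A = (b + zy)y = (14.6 + 0.58×20.4)×20.4 = 539.2 ft²; P = b + 2y√(1+z²) = 14.6 + 2×20.4×1.156 = 61.77 ft.
Hydraulic radius R = A/P = 539.2/61.77 = 8.73 ft.
Manning's equation: Q = (1.486/n) A R^(2/3) S^(1/2) = (1.486/0.031) × 539.2 × 8.73^(2/3) × 0.00023^(1/2) = 1660 ft³/s.

Q = 1660 ft³/s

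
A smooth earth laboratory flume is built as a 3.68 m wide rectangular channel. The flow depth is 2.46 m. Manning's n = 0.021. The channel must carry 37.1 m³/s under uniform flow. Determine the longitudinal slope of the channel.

S = 0.00692

Flow area A = b·y = 3.68 × 2.46 = 9.053 m². Wetted perimeter P = b + 2y = 3.68 + 2×2.46 = 8.6 m.
Hydraulic radius R = A/P = 9.053/8.6 = 1.053 m.
From Manning's equation, S = [nQ / (1 A R^(2/3))]² = [0.021 × 37.1 / (1 × 9.053 × 1.053^(2/3))]² = 0.00692.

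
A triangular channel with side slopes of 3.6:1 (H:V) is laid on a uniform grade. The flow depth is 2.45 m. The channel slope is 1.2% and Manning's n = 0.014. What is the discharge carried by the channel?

Q = 189 m³/s

For a triangular section with side slope z = 3.6: A = zy² = 3.6×2.45² = 21.61 m²; P = 2y√(1+z²) = 2×2.45×3.736 = 18.31 m.
Hydraulic radius R = A/P = 21.61/18.31 = 1.18 m.
Manning's equation: Q = (1/n) A R^(2/3) S^(1/2) = (1/0.014) × 21.61 × 1.18^(2/3) × 0.012^(1/2) = 189 m³/s.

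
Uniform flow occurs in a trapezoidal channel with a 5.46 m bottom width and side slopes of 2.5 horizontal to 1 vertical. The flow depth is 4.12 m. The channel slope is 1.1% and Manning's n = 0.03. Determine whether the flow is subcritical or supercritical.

supercritical

With bottom width b = 5.46 m and side slope z = 2.5: A = (b + zy)y = (5.46 + 2.5×4.12)×4.12 = 64.93 m²; P = b + 2y√(1+z²) = 5.46 + 2×4.12×2.693 = 27.65 m.
Hydraulic radius R = A/P = 64.93/27.65 = 2.349 m.
V = (1/n) R^(2/3) √S = (1/0.03) × 2.349^(2/3) × √0.011 = 6.177 m/s. Hydraulic depth D_h = A/T = 64.93/26.06 = 2.492 m.
Froude number Fr = V/√(g·D_h) = 6.177/√(9.81×2.492) = 1.25, which is greater than 1, so the flow is supercritical.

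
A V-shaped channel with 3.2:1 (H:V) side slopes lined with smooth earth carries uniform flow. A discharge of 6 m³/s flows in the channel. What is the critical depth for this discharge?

y_c = 0.936 m

At critical depth, Q² T / (g A³) = 1, i.e. A³/T = Q²/g = 6²/9.81 = 3.67.
Trying y = 1.15 m: A³/T = 10.3 — over.
Trying y = 0.787 m: A³/T = 1.546 — short.
Trying y = 0.936 m: A³/T = 3.678 — close enough.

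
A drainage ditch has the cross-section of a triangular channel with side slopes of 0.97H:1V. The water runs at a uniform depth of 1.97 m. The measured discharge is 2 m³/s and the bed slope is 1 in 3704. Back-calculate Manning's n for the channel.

n = 0.0241

For a triangular section with side slope z = 0.97: A = zy² = 0.97×1.97² = 3.764 m²; P = 2y√(1+z²) = 2×1.97×1.393 = 5.489 m.
Hydraulic radius R = A/P = 3.764/5.489 = 0.6858 m.
Rearranging Manning's equation: n = (1/Q) A R^(2/3) S^(1/2) = (1/2) × 3.764 × 0.6858^(2/3) × √0.00027 = 0.0241.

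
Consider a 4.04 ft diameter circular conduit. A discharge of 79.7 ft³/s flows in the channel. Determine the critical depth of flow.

y_c = 2.7 ft

At critical depth, Q² T / (g A³) = 1, i.e. A³/T = Q²/g = 79.7²/32.2 = 197.3.
Try y = 3.34 ft: A³/T = 476.1 — over.
Try y = 2.31 ft: A³/T = 108.8 — short.
Try y = 2.7 ft: A³/T = 198.3 — ≈ 197.3.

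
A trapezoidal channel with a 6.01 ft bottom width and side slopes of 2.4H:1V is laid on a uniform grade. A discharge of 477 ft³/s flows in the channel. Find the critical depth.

y_c = 3.7 ft

At critical depth, Q² T / (g A³) = 1, i.e. A³/T = Q²/g = 477²/32.2 = 7066.
Try y = 4.28 ft: A³/T = 12740 — over.
Try y = 3.2 ft: A³/T = 3934 — short.
Try y = 3.7 ft: A³/T = 7035 — ≈ 7066.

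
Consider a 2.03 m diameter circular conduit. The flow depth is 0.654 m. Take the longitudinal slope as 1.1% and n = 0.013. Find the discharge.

Q = 3.73 m³/s

For a circular section of diameter D = 2.03 m at depth y = 0.654 m, the central angle is θ = 2 arccos(1 − 2y/D) = 2.414 rad. Then A = (D²/8)(θ − sin θ) = 0.9012 m² and P = Dθ/2 = 2.451 m.
Hydraulic radius R = A/P = 0.9012/2.451 = 0.3678 m.
Manning's equation: Q = (1/n) A R^(2/3) S^(1/2) = (1/0.013) × 0.9012 × 0.3678^(2/3) × 0.011^(1/2) = 3.73 m³/s.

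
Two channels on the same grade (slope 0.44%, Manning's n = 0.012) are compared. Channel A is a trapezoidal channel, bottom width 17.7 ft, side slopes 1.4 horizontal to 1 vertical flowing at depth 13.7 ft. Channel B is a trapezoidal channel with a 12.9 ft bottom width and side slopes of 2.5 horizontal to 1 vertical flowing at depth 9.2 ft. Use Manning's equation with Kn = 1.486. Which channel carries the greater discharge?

Channel A: With bottom width b = 17.7 ft and side slope z = 1.4: A = (b + zy)y = (17.7 + 1.4×13.7)×13.7 = 505.3 ft²; P = b + 2y√(1+z²) = 17.7 + 2×13.7×1.72 = 64.84 ft. Hydraulic radius R = A/P = 505.3/64.84 = 7.792 ft. Q_A = (1.486/0.012)·505.3·7.792^(2/3)·√0.0044 = 16310 ft³/s.
Channel B: With bottom width b = 12.9 ft and side slope z = 2.5: A = (b + zy)y = (12.9 + 2.5×9.2)×9.2 = 330.3 ft²; P = b + 2y√(1+z²) = 12.9 + 2×9.2×2.693 = 62.44 ft. Hydraulic radius R = A/P = 330.3/62.44 = 5.289 ft. Q_B = (1.486/0.012)·330.3·5.289^(2/3)·√0.0044 = 8236 ft³/s.
Q_A = 16310 ft³/s vs Q_B = 8236 ft³/s, so channel A carries more.

channel A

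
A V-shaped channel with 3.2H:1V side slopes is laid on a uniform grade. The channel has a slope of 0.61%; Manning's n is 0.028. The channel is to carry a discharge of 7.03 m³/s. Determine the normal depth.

Manning's equation rearranged: A R^(2/3) = nQ / (1·√S) = 0.028 × 7.03 / (√0.0061) = 2.52.
At y = 1.33 m: A R^(2/3) = 4.181 — high.
At y = 1.1 m: A R^(2/3) = 2.52 — close enough.

y_n = 1.1 m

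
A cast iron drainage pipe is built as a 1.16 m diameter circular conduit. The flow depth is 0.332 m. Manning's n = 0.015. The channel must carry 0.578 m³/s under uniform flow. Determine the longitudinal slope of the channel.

For a circular section of diameter D = 1.16 m at depth y = 0.332 m, the central angle is θ = 2 arccos(1 − 2y/D) = 2.258 rad. Then A = (D²/8)(θ − sin θ) = 0.2498 m² and P = Dθ/2 = 1.31 m.
Hydraulic radius R = A/P = 0.2498/1.31 = 0.1907 m.
From Manning's equation, S = [nQ / (1 A R^(2/3))]² = [0.015 × 0.578 / (1 × 0.2498 × 0.1907^(2/3))]² = 0.011.

S = 0.011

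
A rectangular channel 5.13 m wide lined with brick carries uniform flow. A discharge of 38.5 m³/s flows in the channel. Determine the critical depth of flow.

y_c = 1.79 m

For a rectangular channel, critical depth y_c = (q²/g)^(1/3) where q = Q/b = 38.5/5.13 = 7.505 m²/s.
So y_c = (7.505²/9.81)^(1/3) = 1.79 m.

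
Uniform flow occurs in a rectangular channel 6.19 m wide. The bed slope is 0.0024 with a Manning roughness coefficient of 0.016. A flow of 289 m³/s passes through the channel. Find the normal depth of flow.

y_n = 8.78 m

Manning's equation rearranged: A R^(2/3) = nQ / (1·√S) = 0.016 × 289 / (√0.0024) = 94.39.
At y = 6.6 m: A R^(2/3) = 67.14 — too small.
At y = 10.8 m: A R^(2/3) = 120 — too large.
At y = 8.78 m: A R^(2/3) = 94.38 — matches.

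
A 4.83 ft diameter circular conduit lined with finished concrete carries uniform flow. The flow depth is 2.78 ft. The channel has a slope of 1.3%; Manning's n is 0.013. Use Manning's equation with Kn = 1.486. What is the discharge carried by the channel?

For a circular section of diameter D = 4.83 ft at depth y = 2.78 ft, the central angle is θ = 2 arccos(1 − 2y/D) = 3.445 rad. Then A = (D²/8)(θ − sin θ) = 10.92 ft² and P = Dθ/2 = 8.32 ft.
Hydraulic radius R = A/P = 10.92/8.32 = 1.312 ft.
Manning's equation: Q = (1.486/n) A R^(2/3) S^(1/2) = (1.486/0.013) × 10.92 × 1.312^(2/3) × 0.013^(1/2) = 171 ft³/s.

Q = 171 ft³/s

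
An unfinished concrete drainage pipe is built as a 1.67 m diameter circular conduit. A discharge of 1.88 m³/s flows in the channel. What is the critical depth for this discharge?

y_c = 0.681 m

At critical depth, Q² T / (g A³) = 1, i.e. A³/T = Q²/g = 1.88²/9.81 = 0.3603.
Try y = 0.578 m: A³/T = 0.1917 — too small.
Try y = 0.854 m: A³/T = 0.8572 — too large.
Try y = 0.681 m: A³/T = 0.3604 — matches.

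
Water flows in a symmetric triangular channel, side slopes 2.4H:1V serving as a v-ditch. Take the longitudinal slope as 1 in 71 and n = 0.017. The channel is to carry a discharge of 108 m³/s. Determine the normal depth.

Manning's equation rearranged: A R^(2/3) = nQ / (1·√S) = 0.017 × 108 / (√0.01408) = 15.47.
Try y = 3.01 m: A R^(2/3) = 27.07 — too large.
Try y = 1.78 m: A R^(2/3) = 6.67 — too small.
Try y = 2.44 m: A R^(2/3) = 15.47 — close enough.

y_n = 2.44 m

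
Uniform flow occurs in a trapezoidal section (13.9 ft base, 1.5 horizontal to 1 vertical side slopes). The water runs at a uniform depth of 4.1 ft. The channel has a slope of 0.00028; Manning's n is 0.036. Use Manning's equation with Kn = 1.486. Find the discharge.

With bottom width b = 13.9 ft and side slope z = 1.5: A = (b + zy)y = (13.9 + 1.5×4.1)×4.1 = 82.2 ft²; P = b + 2y√(1+z²) = 13.9 + 2×4.1×1.803 = 28.68 ft.
Hydraulic radius R = A/P = 82.2/28.68 = 2.866 ft.
Manning's equation: Q = (1.486/n) A R^(2/3) S^(1/2) = (1.486/0.036) × 82.2 × 2.866^(2/3) × 0.00028^(1/2) = 115 ft³/s.

Q = 115 ft³/s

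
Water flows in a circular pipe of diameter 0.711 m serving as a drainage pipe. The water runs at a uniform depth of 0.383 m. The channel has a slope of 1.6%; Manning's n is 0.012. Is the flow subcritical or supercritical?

For a circular section of diameter D = 0.711 m at depth y = 0.383 m, the central angle is θ = 2 arccos(1 − 2y/D) = 3.296 rad. Then A = (D²/8)(θ − sin θ) = 0.2181 m² and P = Dθ/2 = 1.172 m.
Hydraulic radius R = A/P = 0.2181/1.172 = 0.1861 m.
V = (1/n) R^(2/3) √S = (1/0.012) × 0.1861^(2/3) × √0.016 = 3.436 m/s. Hydraulic depth D_h = A/T = 0.2181/0.7089 = 0.3076 m.
Froude number Fr = V/√(g·D_h) = 3.436/√(9.81×0.3076) = 1.98, which is greater than 1, so the flow is supercritical.

supercritical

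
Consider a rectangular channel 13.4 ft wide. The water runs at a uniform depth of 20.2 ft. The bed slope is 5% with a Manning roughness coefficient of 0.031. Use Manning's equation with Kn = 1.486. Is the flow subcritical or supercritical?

supercritical

Flow area A = b·y = 13.4 × 20.2 = 270.7 ft². Wetted perimeter P = b + 2y = 13.4 + 2×20.2 = 53.8 ft.
Hydraulic radius R = A/P = 270.7/53.8 = 5.031 ft.
V = (1.486/n) R^(2/3) √S = (1.486/0.031) × 5.031^(2/3) × √0.05 = 31.47 ft/s. Hydraulic depth D_h = A/T = 270.7/13.4 = 20.2 ft.
Froude number Fr = V/√(g·D_h) = 31.47/√(32.2×20.2) = 1.23, which is greater than 1, so the flow is supercritical.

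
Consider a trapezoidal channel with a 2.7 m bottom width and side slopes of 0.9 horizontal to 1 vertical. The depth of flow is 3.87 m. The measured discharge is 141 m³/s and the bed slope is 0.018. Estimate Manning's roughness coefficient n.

With bottom width b = 2.7 m and side slope z = 0.9: A = (b + zy)y = (2.7 + 0.9×3.87)×3.87 = 23.93 m²; P = b + 2y√(1+z²) = 2.7 + 2×3.87×1.345 = 13.11 m.
Hydraulic radius R = A/P = 23.93/13.11 = 1.825 m.
Rearranging Manning's equation: n = (1/Q) A R^(2/3) S^(1/2) = (1/141) × 23.93 × 1.825^(2/3) × √0.018 = 0.034.

n = 0.034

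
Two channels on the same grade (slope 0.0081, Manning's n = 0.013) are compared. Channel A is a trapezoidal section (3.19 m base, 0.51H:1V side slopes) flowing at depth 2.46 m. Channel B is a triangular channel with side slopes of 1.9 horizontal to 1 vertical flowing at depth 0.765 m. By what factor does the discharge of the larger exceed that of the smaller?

Channel A: With bottom width b = 3.19 m and side slope z = 0.51: A = (b + zy)y = (3.19 + 0.51×2.46)×2.46 = 10.93 m²; P = b + 2y√(1+z²) = 3.19 + 2×2.46×1.123 = 8.713 m. Hydraulic radius R = A/P = 10.93/8.713 = 1.255 m. Q_A = (1/0.013)·10.93·1.255^(2/3)·√0.0081 = 88.07 m³/s.
Channel B: For a triangular section with side slope z = 1.9: A = zy² = 1.9×0.765² = 1.112 m²; P = 2y√(1+z²) = 2×0.765×2.147 = 3.285 m. Hydraulic radius R = A/P = 1.112/3.285 = 0.3385 m. Q_B = (1/0.013)·1.112·0.3385^(2/3)·√0.0081 = 3.739 m³/s.
The larger discharge is 88.07 m³/s and the smaller is 3.739 m³/s; the ratio is 23.6.

23.6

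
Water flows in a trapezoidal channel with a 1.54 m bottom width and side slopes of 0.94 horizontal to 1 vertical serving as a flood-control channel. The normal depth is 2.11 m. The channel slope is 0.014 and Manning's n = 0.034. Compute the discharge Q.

With bottom width b = 1.54 m and side slope z = 0.94: A = (b + zy)y = (1.54 + 0.94×2.11)×2.11 = 7.434 m²; P = b + 2y√(1+z²) = 1.54 + 2×2.11×1.372 = 7.332 m.
Hydraulic radius R = A/P = 7.434/7.332 = 1.014 m.
Manning's equation: Q = (1/n) A R^(2/3) S^(1/2) = (1/0.034) × 7.434 × 1.014^(2/3) × 0.014^(1/2) = 26.1 m³/s.

Q = 26.1 m³/s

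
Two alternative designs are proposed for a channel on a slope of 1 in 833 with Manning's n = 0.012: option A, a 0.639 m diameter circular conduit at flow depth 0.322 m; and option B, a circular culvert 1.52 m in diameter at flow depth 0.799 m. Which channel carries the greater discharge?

channel B

Channel A: For a circular section of diameter D = 0.639 m at depth y = 0.322 m, the central angle is θ = 2 arccos(1 − 2y/D) = 3.157 rad. Then A = (D²/8)(θ − sin θ) = 0.1619 m² and P = Dθ/2 = 1.009 m. Hydraulic radius R = A/P = 0.1619/1.009 = 0.1605 m. Q_A = (1/0.012)·0.1619·0.1605^(2/3)·√0.0012 = 0.1381 m³/s.
Channel B: For a circular section of diameter D = 1.52 m at depth y = 0.799 m, the central angle is θ = 2 arccos(1 − 2y/D) = 3.244 rad. Then A = (D²/8)(θ − sin θ) = 0.9665 m² and P = Dθ/2 = 2.466 m. Hydraulic radius R = A/P = 0.9665/2.466 = 0.392 m. Q_B = (1/0.012)·0.9665·0.392^(2/3)·√0.0012 = 1.495 m³/s.
Q_A = 0.1381 m³/s vs Q_B = 1.495 m³/s, so channel B carries more.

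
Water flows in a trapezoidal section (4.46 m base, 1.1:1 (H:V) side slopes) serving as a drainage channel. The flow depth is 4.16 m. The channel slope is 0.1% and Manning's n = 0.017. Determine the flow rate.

Q = 119 m³/s

With bottom width b = 4.46 m and side slope z = 1.1: A = (b + zy)y = (4.46 + 1.1×4.16)×4.16 = 37.59 m²; P = b + 2y√(1+z²) = 4.46 + 2×4.16×1.487 = 16.83 m.
Hydraulic radius R = A/P = 37.59/16.83 = 2.234 m.
Manning's equation: Q = (1/n) A R^(2/3) S^(1/2) = (1/0.017) × 37.59 × 2.234^(2/3) × 0.001^(1/2) = 119 m³/s.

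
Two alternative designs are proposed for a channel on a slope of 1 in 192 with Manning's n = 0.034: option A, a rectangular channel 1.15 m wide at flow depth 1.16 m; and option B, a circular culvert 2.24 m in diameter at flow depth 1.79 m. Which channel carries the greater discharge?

Channel A: Flow area A = b·y = 1.15 × 1.16 = 1.334 m². Wetted perimeter P = b + 2y = 1.15 + 2×1.16 = 3.47 m. Hydraulic radius R = A/P = 1.334/3.47 = 0.3844 m. Q_A = (1/0.034)·1.334·0.3844^(2/3)·√0.005208 = 1.497 m³/s.
Channel B: For a circular section of diameter D = 2.24 m at depth y = 1.79 m, the central angle is θ = 2 arccos(1 − 2y/D) = 4.424 rad. Then A = (D²/8)(θ − sin θ) = 3.376 m² and P = Dθ/2 = 4.955 m. Hydraulic radius R = A/P = 3.376/4.955 = 0.6814 m. Q_B = (1/0.034)·3.376·0.6814^(2/3)·√0.005208 = 5.549 m³/s.
Q_A = 1.497 m³/s vs Q_B = 5.549 m³/s, so channel B carries more.

channel B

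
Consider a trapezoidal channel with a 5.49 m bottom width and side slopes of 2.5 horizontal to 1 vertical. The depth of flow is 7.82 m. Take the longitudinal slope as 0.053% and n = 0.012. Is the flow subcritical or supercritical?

With bottom width b = 5.49 m and side slope z = 2.5: A = (b + zy)y = (5.49 + 2.5×7.82)×7.82 = 195.8 m²; P = b + 2y√(1+z²) = 5.49 + 2×7.82×2.693 = 47.6 m.
Hydraulic radius R = A/P = 195.8/47.6 = 4.114 m.
V = (1/n) R^(2/3) √S = (1/0.012) × 4.114^(2/3) × √0.00053 = 4.925 m/s. Hydraulic depth D_h = A/T = 195.8/44.59 = 4.391 m.
Froude number Fr = V/√(g·D_h) = 4.925/√(9.81×4.391) = 0.75, which is less than 1, so the flow is subcritical.

subcritical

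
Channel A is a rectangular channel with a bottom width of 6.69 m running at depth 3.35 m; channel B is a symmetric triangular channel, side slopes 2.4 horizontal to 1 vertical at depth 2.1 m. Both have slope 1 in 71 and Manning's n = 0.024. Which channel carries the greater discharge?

Channel A: Flow area A = b·y = 6.69 × 3.35 = 22.41 m². Wetted perimeter P = b + 2y = 6.69 + 2×3.35 = 13.39 m. Hydraulic radius R = A/P = 22.41/13.39 = 1.674 m. Q_A = (1/0.024)·22.41·1.674^(2/3)·√0.01408 = 156.2 m³/s.
Channel B: For a triangular section with side slope z = 2.4: A = zy² = 2.4×2.1² = 10.58 m²; P = 2y√(1+z²) = 2×2.1×2.6 = 10.92 m. Hydraulic radius R = A/P = 10.58/10.92 = 0.9692 m. Q_B = (1/0.024)·10.58·0.9692^(2/3)·√0.01408 = 51.26 m³/s.
Q_A = 156.2 m³/s vs Q_B = 51.26 m³/s, so channel A carries more.

channel A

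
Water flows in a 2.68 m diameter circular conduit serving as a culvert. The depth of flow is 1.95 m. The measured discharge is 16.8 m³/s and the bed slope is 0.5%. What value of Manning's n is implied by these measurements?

n = 0.016

For a circular section of diameter D = 2.68 m at depth y = 1.95 m, the central angle is θ = 2 arccos(1 − 2y/D) = 4.087 rad. Then A = (D²/8)(θ − sin θ) = 4.397 m² and P = Dθ/2 = 5.476 m.
Hydraulic radius R = A/P = 4.397/5.476 = 0.8029 m.
Rearranging Manning's equation: n = (1/Q) A R^(2/3) S^(1/2) = (1/16.8) × 4.397 × 0.8029^(2/3) × √0.005 = 0.016.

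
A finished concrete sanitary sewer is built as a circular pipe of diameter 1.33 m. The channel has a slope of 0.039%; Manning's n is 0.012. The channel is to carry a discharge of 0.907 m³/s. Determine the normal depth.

Manning's equation rearranged: A R^(2/3) = nQ / (1·√S) = 0.012 × 0.907 / (√0.00039) = 0.5511.
Trying y = 0.796 m: A R^(2/3) = 0.4463 — short.
Trying y = 1.15 m: A R^(2/3) = 0.6954 — over.
Trying y = 0.922 m: A R^(2/3) = 0.5512 — ≈ 0.5511.

y_n = 0.922 m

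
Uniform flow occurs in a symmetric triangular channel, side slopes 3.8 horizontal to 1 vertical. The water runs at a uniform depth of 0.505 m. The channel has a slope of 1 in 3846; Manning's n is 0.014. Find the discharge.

Q = 0.436 m³/s

For a triangular section with side slope z = 3.8: A = zy² = 3.8×0.505² = 0.9691 m²; P = 2y√(1+z²) = 2×0.505×3.929 = 3.969 m.
Hydraulic radius R = A/P = 0.9691/3.969 = 0.2442 m.
Manning's equation: Q = (1/n) A R^(2/3) S^(1/2) = (1/0.014) × 0.9691 × 0.2442^(2/3) × 0.00026^(1/2) = 0.436 m³/s.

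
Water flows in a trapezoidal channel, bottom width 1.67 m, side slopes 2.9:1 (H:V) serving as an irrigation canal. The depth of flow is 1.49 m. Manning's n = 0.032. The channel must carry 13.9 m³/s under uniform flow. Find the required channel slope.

With bottom width b = 1.67 m and side slope z = 2.9: A = (b + zy)y = (1.67 + 2.9×1.49)×1.49 = 8.927 m²; P = b + 2y√(1+z²) = 1.67 + 2×1.49×3.068 = 10.81 m.
Hydraulic radius R = A/P = 8.927/10.81 = 0.8257 m.
From Manning's equation, S = [nQ / (1 A R^(2/3))]² = [0.032 × 13.9 / (1 × 8.927 × 0.8257^(2/3))]² = 0.00321.

S = 0.00321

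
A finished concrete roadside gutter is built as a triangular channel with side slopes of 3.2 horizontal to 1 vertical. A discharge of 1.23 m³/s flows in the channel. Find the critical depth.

At critical depth, Q² T / (g A³) = 1, i.e. A³/T = Q²/g = 1.23²/9.81 = 0.1542.
Trying y = 0.569 m: A³/T = 0.3054 — over.
Trying y = 0.496 m: A³/T = 0.1537 — matches.

y_c = 0.496 m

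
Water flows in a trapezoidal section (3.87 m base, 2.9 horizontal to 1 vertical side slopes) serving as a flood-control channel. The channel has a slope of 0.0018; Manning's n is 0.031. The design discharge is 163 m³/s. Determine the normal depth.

Manning's equation rearranged: A R^(2/3) = nQ / (1·√S) = 0.031 × 163 / (√0.0018) = 119.1.
At y = 3.67 m: A R^(2/3) = 85.07 — too small.
At y = 5.34 m: A R^(2/3) = 206.4 — too large.
At y = 4.24 m: A R^(2/3) = 119.2 — ≈ 119.1.

y_n = 4.24 m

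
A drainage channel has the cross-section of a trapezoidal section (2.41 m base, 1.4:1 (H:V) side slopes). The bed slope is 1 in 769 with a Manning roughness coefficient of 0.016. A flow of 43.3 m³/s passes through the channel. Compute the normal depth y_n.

y_n = 2.58 m

Manning's equation rearranged: A R^(2/3) = nQ / (1·√S) = 0.016 × 43.3 / (√0.0013) = 19.21.
Trying y = 1.77 m: A R^(2/3) = 8.754 — too small.
Trying y = 3.07 m: A R^(2/3) = 28.02 — too large.
Trying y = 2.58 m: A R^(2/3) = 19.23 — close enough.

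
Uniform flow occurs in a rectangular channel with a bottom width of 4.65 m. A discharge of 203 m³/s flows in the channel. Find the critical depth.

For a rectangular channel, critical depth y_c = (q²/g)^(1/3) where q = Q/b = 203/4.65 = 43.66 m²/s.
So y_c = (43.66²/9.81)^(1/3) = 5.79 m.

y_c = 5.79 m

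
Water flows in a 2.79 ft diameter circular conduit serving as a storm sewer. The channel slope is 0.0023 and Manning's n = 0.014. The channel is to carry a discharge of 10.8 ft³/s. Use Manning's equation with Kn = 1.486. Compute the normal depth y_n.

Manning's equation rearranged: A R^(2/3) = nQ / (1.486·√S) = 0.014 × 10.8 / (1.486 × √0.0023) = 2.122.
Trying y = 1.42 ft: A R^(2/3) = 2.477 — high.
Trying y = 1.07 ft: A R^(2/3) = 1.5 — low.
Trying y = 1.3 ft: A R^(2/3) = 2.129 — matches.

y_n = 1.3 ft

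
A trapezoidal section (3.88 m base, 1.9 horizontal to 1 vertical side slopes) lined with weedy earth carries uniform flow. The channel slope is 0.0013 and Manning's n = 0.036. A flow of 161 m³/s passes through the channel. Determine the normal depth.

Manning's equation rearranged: A R^(2/3) = nQ / (1·√S) = 0.036 × 161 / (√0.0013) = 160.8.
Trying y = 4.12 m: A R^(2/3) = 82.48 — low.
Trying y = 6.31 m: A R^(2/3) = 218.9 — high.
Trying y = 5.53 m: A R^(2/3) = 161 — matches.

y_n = 5.53 m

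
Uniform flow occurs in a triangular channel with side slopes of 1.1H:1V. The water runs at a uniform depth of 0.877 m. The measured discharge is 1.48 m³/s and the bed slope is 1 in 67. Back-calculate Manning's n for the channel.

For a triangular section with side slope z = 1.1: A = zy² = 1.1×0.877² = 0.846 m²; P = 2y√(1+z²) = 2×0.877×1.487 = 2.608 m.
Hydraulic radius R = A/P = 0.846/2.608 = 0.3245 m.
Rearranging Manning's equation: n = (1/Q) A R^(2/3) S^(1/2) = (1/1.48) × 0.846 × 0.3245^(2/3) × √0.01493 = 0.033.

n = 0.033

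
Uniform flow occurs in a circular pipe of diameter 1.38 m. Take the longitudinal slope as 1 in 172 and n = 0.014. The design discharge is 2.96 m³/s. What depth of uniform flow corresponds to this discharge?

y_n = 0.882 m

Manning's equation rearranged: A R^(2/3) = nQ / (1·√S) = 0.014 × 2.96 / (√0.005814) = 0.5435.
Try y = 0.794 m: A R^(2/3) = 0.4631 — low.
Try y = 1.03 m: A R^(2/3) = 0.6671 — high.
Try y = 0.882 m: A R^(2/3) = 0.5432 — matches.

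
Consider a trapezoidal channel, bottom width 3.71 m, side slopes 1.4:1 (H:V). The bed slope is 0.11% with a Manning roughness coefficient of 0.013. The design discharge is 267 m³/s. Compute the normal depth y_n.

Manning's equation rearranged: A R^(2/3) = nQ / (1·√S) = 0.013 × 267 / (√0.0011) = 104.7.
Trying y = 4.41 m: A R^(2/3) = 76.13 — too small.
Trying y = 5.61 m: A R^(2/3) = 129.5 — too large.
Trying y = 5.1 m: A R^(2/3) = 104.7 — close enough.

y_n = 5.1 m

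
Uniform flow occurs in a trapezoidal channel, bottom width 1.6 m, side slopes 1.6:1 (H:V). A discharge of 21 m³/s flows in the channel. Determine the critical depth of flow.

At critical depth, Q² T / (g A³) = 1, i.e. A³/T = Q²/g = 21²/9.81 = 44.95.
At y = 1.37 m: A³/T = 23.43 — too small.
At y = 1.75 m: A³/T = 63.41 — too large.
At y = 1.61 m: A³/T = 45.01 — ≈ 44.95.

y_c = 1.61 m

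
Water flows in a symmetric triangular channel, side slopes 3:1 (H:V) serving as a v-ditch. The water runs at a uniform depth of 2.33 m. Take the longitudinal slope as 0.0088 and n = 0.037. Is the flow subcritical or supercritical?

subcritical

For a triangular section with side slope z = 3: A = zy² = 3×2.33² = 16.29 m²; P = 2y√(1+z²) = 2×2.33×3.162 = 14.74 m.
Hydraulic radius R = A/P = 16.29/14.74 = 1.105 m.
V = (1/n) R^(2/3) √S = (1/0.037) × 1.105^(2/3) × √0.0088 = 2.71 m/s. Hydraulic depth D_h = A/T = 16.29/13.98 = 1.165 m.
Froude number Fr = V/√(g·D_h) = 2.71/√(9.81×1.165) = 0.802, which is less than 1, so the flow is subcritical.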